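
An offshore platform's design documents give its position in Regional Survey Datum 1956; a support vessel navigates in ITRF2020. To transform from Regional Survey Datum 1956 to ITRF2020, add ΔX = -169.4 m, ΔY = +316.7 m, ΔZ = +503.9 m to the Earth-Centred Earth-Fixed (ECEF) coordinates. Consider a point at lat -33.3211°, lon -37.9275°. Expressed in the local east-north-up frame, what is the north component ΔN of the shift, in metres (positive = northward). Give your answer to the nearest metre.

At φ = -33.3211°, λ = -37.9275°: sin φ = -0.549331, cos φ = 0.835605, sin λ = -0.614664, cos λ = 0.788789.
ΔN = −sin φ cos λ·ΔX − sin φ sin λ·ΔY + cos φ·ΔZ = −(-0.549331)(0.788789)(-169.4) − (-0.549331)(-0.614664)(316.7) + (0.835605)(503.9) = 240.72 m.

ΔN = 241 m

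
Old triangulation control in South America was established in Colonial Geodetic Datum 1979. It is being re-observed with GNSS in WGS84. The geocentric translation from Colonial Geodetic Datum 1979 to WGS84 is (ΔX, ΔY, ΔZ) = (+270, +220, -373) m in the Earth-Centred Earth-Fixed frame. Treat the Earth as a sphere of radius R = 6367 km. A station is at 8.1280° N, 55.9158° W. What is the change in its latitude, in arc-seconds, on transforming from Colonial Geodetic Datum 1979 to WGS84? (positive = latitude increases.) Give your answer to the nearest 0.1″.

sin φ = 0.141385, cos φ = 0.989955, sin λ = -0.828215, cos λ = 0.560411.
North component: ΔN = −sin φ cos λ·ΔX − sin φ sin λ·ΔY + cos φ·ΔZ = −(0.141385)(0.560411)(270) − (0.141385)(-0.828215)(220) + (0.989955)(-373) = -364.88 m.
1° of latitude spans πR/180 = 111125 m, so Δφ = -364.88 / 111125 × 3600 = -11.821″.

Δφ = -11.8″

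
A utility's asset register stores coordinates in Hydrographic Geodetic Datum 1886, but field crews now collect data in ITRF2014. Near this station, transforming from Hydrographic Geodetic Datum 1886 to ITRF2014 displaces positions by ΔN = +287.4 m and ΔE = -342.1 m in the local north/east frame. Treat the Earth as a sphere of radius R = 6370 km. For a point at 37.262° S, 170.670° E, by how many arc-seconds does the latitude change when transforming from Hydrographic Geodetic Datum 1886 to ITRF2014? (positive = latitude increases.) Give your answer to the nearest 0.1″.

On a sphere of radius R, 1 rad of latitude = R, so Δφ = ΔN / R = 287.4 / 6370000 = 4.5118e-05 rad = 9.306″.

Δφ = 9.3″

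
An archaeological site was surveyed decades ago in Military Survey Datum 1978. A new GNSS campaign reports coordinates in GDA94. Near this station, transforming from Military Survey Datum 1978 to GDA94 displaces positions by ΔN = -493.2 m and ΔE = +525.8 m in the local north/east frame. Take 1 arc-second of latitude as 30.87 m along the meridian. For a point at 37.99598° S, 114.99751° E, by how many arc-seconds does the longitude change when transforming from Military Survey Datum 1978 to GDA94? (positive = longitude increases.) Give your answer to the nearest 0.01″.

Δλ = 21.61″

At latitude -37.99598°, cos φ = 0.788054.
1″ of longitude at this latitude = 30.87 × cos φ = 24.3272 m, so Δλ = 525.8 / 24.3272 = 21.614″.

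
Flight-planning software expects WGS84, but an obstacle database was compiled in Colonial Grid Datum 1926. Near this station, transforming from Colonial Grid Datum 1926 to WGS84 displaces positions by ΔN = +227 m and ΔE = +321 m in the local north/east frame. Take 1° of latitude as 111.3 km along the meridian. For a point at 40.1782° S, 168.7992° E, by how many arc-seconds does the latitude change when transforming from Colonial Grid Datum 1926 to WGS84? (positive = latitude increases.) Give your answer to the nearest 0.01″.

1° of latitude = 111.3 km, so Δφ = 227.0 / 111300 = 0.0020395° = 7.342″.

Δφ = 7.34″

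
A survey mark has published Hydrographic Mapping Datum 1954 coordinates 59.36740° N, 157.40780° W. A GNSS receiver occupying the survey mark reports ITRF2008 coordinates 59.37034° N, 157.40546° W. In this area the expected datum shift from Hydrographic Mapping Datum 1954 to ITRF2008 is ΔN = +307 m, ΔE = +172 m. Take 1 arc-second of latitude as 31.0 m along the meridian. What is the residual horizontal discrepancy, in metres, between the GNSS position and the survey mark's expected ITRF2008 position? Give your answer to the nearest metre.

44 m

Observed coordinate differences: Δφ = +0.00294°, Δλ = +0.00234°.
Converting to metres (1° lat = 111600 m, cos φ = 0.509531): observed ΔN = 328.1 m, observed ΔE = 133.1 m.
Subtracting the expected shift leaves a residual of 328.1 − (307) = 21.1 m north and 133.1 − (172) = -38.9 m east.
Residual distance = √(21.1² + (-38.9)²) = 44.3 m.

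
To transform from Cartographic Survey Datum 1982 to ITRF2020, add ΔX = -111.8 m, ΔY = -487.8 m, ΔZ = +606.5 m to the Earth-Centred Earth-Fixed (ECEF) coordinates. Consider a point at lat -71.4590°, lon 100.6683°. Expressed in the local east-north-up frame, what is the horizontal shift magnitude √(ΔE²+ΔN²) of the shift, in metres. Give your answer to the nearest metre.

314 m

The local east axis at (φ, λ) is (−sin λ, cos λ, 0), so ΔE = −sin(100.6683°)·(-111.8) + cos(100.6683°)·(-487.8) = 200.17 m.
The local north axis is (−sin φ cos λ, −sin φ sin λ, cos φ), giving ΔN = 19.623 − 454.488 + 192.857 = -242.01 m.
Horizontal magnitude = √(ΔE² + ΔN²) = √(200.17² + (-242.01)²) = 314.06 m.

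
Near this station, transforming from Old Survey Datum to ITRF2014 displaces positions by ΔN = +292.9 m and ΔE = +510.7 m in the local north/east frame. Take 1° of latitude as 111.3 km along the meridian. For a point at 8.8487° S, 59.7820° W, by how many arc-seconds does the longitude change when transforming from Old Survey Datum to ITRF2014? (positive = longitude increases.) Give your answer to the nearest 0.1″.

Δλ = 16.7″

At latitude -8.8487°, cos φ = 0.988098.
1° of longitude at this latitude = 111.3 × cos φ = 109.98 km, so Δλ = 510.7 / 109975.3 = 0.0046438° = 16.718″.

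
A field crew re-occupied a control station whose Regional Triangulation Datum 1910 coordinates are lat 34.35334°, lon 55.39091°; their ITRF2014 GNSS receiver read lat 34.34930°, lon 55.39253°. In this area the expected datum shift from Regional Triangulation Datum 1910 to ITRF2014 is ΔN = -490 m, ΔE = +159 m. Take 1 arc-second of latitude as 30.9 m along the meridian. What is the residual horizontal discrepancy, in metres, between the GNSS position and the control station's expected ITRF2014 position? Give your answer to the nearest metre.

Observed coordinate differences: Δφ = -0.00404°, Δλ = +0.00162°.
Converting to metres (1° lat = 111240 m, cos φ = 0.825573): observed ΔN = -449.4 m, observed ΔE = 148.8 m.
Subtracting the expected shift leaves a residual of -449.4 − (-490) = 40.6 m north and 148.8 − (159) = -10.2 m east.
Residual distance = √(40.6² + (-10.2)²) = 41.9 m.

42 m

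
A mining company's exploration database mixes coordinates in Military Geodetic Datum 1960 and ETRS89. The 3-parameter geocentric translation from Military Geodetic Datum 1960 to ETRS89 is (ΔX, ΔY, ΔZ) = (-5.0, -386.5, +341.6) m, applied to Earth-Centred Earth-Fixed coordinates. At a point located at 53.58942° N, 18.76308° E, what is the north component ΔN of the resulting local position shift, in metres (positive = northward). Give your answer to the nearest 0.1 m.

ΔN = 306.6 m

At φ = 53.58942°, λ = 18.76308°: sin φ = 0.804784, cos φ = 0.593568, sin λ = 0.321656, cos λ = 0.946857.
ΔN = −sin φ cos λ·ΔX − sin φ sin λ·ΔY + cos φ·ΔZ = −(0.804784)(0.946857)(-5.0) − (0.804784)(0.321656)(-386.5) + (0.593568)(341.6) = 306.62 m.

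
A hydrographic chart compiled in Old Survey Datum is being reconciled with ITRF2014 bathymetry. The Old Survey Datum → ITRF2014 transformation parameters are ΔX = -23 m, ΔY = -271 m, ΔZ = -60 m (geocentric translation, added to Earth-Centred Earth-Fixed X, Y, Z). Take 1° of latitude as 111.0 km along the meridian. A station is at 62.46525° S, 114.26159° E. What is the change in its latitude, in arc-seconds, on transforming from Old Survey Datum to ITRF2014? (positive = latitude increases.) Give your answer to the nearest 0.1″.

sin φ = -0.886731, cos φ = 0.462287, sin λ = 0.911679, cos λ = -0.410903.
North component: ΔN = −sin φ cos λ·ΔX − sin φ sin λ·ΔY + cos φ·ΔZ = −(-0.886731)(-0.410903)(-23) − (-0.886731)(0.911679)(-271) + (0.462287)(-60) = -238.44 m.
1° of latitude spans 111000 m, so Δφ = -238.44 / 111000 × 3600 = -7.733″.

Δφ = -7.7″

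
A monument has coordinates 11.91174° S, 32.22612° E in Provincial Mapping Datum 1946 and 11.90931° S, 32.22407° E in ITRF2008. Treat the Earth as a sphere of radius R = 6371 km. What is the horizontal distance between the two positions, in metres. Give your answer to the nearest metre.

350 m

Δφ = -11.90931° − -11.91174° = +0.00243°; Δλ = 32.22407° − 32.22612° = -0.00205°.
1° along a meridian = πR/180 = 111195 m.
ΔN = Δφ × 111195 = 270.2 m; ΔE = Δλ × 111195 × cos(-11.91174°) = -0.00205 × 111195 × 0.978467 = -223.0 m.
Distance = √(ΔE² + ΔN²) = √((-223.0)² + 270.2²) = 350.4 m.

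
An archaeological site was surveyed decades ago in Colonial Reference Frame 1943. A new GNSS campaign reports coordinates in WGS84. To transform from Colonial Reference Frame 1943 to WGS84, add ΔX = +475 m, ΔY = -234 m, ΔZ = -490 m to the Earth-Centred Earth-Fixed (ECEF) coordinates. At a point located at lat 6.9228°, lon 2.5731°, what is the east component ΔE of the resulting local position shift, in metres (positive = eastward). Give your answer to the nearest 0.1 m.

ΔE = -255.1 m

At φ = 6.9228°, λ = 2.5731°: sin φ = 0.120532, cos φ = 0.992709, sin λ = 0.044894, cos λ = 0.998992.
ΔE = −sin λ·ΔX + cos λ·ΔY = −(0.044894)·(475) + (0.998992)·(-234) = -255.09 m.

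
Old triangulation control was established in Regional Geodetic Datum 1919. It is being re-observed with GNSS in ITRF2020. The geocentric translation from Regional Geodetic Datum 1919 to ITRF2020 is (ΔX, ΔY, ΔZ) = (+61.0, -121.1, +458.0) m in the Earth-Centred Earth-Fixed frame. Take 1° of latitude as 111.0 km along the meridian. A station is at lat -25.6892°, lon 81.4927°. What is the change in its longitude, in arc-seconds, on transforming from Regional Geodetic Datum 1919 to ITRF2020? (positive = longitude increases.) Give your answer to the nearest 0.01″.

sin φ = -0.433489, cos φ = 0.901159, sin λ = 0.988997, cos λ = 0.147935.
East component: ΔE = −sin λ·ΔX + cos λ·ΔY = −(0.988997)(61.0) + (0.147935)(-121.1) = -78.24 m.
1° of latitude spans 111000 m; at latitude φ, 1° of longitude spans that × cos φ = 100028.6 m, so Δλ = -78.24 / 100028.6 × 3600 = -2.816″.

Δλ = -2.82″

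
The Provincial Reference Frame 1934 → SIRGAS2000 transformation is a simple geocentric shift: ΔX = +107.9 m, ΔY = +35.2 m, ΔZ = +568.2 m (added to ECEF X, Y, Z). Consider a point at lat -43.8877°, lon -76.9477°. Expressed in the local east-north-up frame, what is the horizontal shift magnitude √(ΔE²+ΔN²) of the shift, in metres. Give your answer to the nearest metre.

418 m

The local east axis at (φ, λ) is (−sin λ, cos λ, 0), so ΔE = −sin(-76.9477°)·107.9 + cos(-76.9477°)·35.2 = 113.06 m.
The local north axis is (−sin φ cos λ, −sin φ sin λ, cos φ), giving ΔN = 16.893 − 23.772 + 409.502 = 402.62 m.
Horizontal magnitude = √(ΔE² + ΔN²) = √(113.06² + 402.62²) = 418.20 m.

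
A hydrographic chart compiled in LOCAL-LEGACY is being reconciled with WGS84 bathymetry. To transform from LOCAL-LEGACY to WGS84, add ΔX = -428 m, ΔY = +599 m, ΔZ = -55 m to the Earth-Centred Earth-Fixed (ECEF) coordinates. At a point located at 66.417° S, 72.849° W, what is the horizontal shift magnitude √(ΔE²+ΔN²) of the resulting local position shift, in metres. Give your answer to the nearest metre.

702 m

The local east axis at (φ, λ) is (−sin λ, cos λ, 0), so ΔE = −sin(-72.849°)·(-428) + cos(-72.849°)·599 = -232.33 m.
The local north axis is (−sin φ cos λ, −sin φ sin λ, cos φ), giving ΔN = -115.672 − 524.560 − 22.004 = -662.24 m.
Horizontal magnitude = √(ΔE² + ΔN²) = √((-232.33)² + (-662.24)²) = 701.81 m.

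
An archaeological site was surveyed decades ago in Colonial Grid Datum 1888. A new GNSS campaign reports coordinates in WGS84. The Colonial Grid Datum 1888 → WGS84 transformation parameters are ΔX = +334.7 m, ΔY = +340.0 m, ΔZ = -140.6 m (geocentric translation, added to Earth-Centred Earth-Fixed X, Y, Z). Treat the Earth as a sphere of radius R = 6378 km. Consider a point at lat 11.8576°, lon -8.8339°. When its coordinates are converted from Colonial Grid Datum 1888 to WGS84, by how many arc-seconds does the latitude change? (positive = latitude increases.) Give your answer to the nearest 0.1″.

Δφ = -6.3″

sin φ = 0.205480, cos φ = 0.978661, sin λ = -0.153571, cos λ = 0.988138.
North component: ΔN = −sin φ cos λ·ΔX − sin φ sin λ·ΔY + cos φ·ΔZ = −(0.205480)(0.988138)(334.7) − (0.205480)(-0.153571)(340.0) + (0.978661)(-140.6) = -194.83 m.
1° of latitude spans πR/180 = 111317 m, so Δφ = -194.83 / 111317 × 3600 = -6.301″.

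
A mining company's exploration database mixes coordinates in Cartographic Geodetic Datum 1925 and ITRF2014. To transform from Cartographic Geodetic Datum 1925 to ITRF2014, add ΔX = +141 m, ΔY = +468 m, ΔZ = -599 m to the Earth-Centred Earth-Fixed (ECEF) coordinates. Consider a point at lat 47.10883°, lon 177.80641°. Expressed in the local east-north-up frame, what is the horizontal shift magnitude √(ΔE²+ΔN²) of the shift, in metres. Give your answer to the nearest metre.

570 m

The local east axis at (φ, λ) is (−sin λ, cos λ, 0), so ΔE = −sin(177.80641°)·141 + cos(177.80641°)·468 = -473.05 m.
The local north axis is (−sin φ cos λ, −sin φ sin λ, cos φ), giving ΔN = 103.228 − 13.124 − 407.684 = -317.58 m.
Horizontal magnitude = √(ΔE² + ΔN²) = √((-473.05)² + (-317.58)²) = 569.77 m.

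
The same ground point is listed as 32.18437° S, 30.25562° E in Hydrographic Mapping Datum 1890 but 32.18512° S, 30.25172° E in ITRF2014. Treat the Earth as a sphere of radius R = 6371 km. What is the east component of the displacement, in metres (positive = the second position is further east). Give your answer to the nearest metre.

Δφ = -32.18512° − -32.18437° = -0.00075°; Δλ = 30.25172° − 30.25562° = -0.00390°.
1° along a meridian = πR/180 = 111195 m.
ΔN = Δφ × 111195 = -83.4 m; ΔE = Δλ × 111195 × cos(-32.18437°) = -0.00390 × 111195 × 0.846339 = -367.0 m.

ΔE = -367 m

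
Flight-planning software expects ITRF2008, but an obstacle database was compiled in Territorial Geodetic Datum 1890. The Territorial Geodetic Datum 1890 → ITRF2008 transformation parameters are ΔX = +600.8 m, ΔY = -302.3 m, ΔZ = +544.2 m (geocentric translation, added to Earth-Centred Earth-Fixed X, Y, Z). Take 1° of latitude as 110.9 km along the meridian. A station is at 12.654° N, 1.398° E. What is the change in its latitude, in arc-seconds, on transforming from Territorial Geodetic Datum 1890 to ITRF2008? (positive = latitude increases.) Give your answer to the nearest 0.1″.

Δφ = 13.0″

sin φ = 0.219063, cos φ = 0.975711, sin λ = 0.024397, cos λ = 0.999702.
North component: ΔN = −sin φ cos λ·ΔX − sin φ sin λ·ΔY + cos φ·ΔZ = −(0.219063)(0.999702)(600.8) − (0.219063)(0.024397)(-302.3) + (0.975711)(544.2) = 401.02 m.
1° of latitude spans 110900 m, so Δφ = 401.02 / 110900 × 3600 = 13.018″.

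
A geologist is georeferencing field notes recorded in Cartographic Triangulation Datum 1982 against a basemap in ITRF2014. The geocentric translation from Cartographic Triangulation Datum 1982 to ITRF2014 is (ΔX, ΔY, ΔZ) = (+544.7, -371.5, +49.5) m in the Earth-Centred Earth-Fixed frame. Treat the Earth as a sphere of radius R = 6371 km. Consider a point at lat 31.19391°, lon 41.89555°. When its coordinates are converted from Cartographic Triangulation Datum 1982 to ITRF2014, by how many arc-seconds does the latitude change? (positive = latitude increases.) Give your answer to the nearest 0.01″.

sin φ = 0.517936, cos φ = 0.855419, sin λ = 0.667775, cos λ = 0.744363.
North component: ΔN = −sin φ cos λ·ΔX − sin φ sin λ·ΔY + cos φ·ΔZ = −(0.517936)(0.744363)(544.7) − (0.517936)(0.667775)(-371.5) + (0.855419)(49.5) = -39.17 m.
1° of latitude spans πR/180 = 111195 m, so Δφ = -39.17 / 111195 × 3600 = -1.268″.

Δφ = -1.27″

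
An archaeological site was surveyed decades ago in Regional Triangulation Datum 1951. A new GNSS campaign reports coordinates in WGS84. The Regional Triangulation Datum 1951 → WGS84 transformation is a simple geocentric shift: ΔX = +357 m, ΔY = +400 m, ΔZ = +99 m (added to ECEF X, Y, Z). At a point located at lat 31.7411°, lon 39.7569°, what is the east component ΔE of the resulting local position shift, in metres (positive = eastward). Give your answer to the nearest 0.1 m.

The local east axis at (φ, λ) is (−sin λ, cos λ, 0), so ΔE = −sin(39.7569°)·357 + cos(39.7569°)·400 = 79.19 m.

ΔE = 79.2 m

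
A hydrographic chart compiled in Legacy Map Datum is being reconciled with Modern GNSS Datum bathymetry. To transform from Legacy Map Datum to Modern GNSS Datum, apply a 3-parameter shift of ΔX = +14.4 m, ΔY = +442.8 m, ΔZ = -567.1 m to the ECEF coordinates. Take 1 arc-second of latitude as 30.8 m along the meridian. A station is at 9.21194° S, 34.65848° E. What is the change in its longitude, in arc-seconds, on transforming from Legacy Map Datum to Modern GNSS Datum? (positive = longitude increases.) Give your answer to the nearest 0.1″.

Δλ = 11.7″

sin φ = -0.160087, cos φ = 0.987103, sin λ = 0.568684, cos λ = 0.822556.
East component: ΔE = −sin λ·ΔX + cos λ·ΔY = −(0.568684)(14.4) + (0.822556)(442.8) = 356.04 m.
1° of latitude spans 3600 × 30.80 = 110880 m; at latitude φ, 1° of longitude spans that × cos φ = 109450.0 m, so Δλ = 356.04 / 109450.0 × 3600 = 11.711″.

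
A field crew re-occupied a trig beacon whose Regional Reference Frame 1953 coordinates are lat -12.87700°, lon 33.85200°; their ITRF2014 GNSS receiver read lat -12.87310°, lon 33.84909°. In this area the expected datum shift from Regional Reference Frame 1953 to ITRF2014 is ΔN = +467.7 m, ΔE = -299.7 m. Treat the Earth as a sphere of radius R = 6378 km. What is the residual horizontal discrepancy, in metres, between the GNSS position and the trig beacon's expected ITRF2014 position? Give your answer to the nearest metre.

Observed coordinate differences: Δφ = +0.00390°, Δλ = -0.00291°.
Converting to metres (1° lat = 111317 m, cos φ = 0.974851): observed ΔN = 434.1 m, observed ΔE = -315.8 m.
Subtracting the expected shift leaves a residual of 434.1 − (467.7) = -33.6 m north and -315.8 − (-299.7) = -16.1 m east.
Residual distance = √((-33.6)² + (-16.1)²) = 37.2 m.

37 m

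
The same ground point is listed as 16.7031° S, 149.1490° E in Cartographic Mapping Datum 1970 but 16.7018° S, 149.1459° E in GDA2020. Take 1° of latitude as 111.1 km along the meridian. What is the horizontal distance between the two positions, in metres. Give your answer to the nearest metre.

360 m

Δφ = -16.7018° − -16.7031° = +0.0013°; Δλ = 149.1459° − 149.1490° = -0.0031°.
ΔN = Δφ × 111100 = 144.4 m; ΔE = Δλ × 111100 × cos(-16.7031°) = -0.0031 × 111100 × 0.957807 = -329.9 m.
Distance = √(ΔE² + ΔN²) = √((-329.9)² + 144.4²) = 360.1 m.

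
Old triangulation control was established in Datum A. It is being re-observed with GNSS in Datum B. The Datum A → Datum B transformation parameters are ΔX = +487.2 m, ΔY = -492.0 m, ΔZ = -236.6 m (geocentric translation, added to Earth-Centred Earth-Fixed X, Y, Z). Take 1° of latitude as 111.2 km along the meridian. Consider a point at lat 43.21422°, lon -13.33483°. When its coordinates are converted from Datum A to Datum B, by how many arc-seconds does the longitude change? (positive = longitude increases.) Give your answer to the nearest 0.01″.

Δλ = -16.27″

sin φ = 0.684728, cos φ = 0.728799, sin λ = -0.230641, cos λ = 0.973039.
East component: ΔE = −sin λ·ΔX + cos λ·ΔY = −(-0.230641)(487.2) + (0.973039)(-492.0) = -366.37 m.
1° of latitude spans 111200 m; at latitude φ, 1° of longitude spans that × cos φ = 81042.4 m, so Δλ = -366.37 / 81042.4 × 3600 = -16.274″.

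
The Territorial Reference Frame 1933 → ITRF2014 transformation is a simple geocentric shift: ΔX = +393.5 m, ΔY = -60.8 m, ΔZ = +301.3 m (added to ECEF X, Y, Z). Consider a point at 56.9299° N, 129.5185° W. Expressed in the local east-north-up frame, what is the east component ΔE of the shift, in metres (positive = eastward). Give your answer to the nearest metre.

The local east axis at (φ, λ) is (−sin λ, cos λ, 0), so ΔE = −sin(-129.5185°)·393.5 + cos(-129.5185°)·(-60.8) = 342.24 m.

ΔE = 342 m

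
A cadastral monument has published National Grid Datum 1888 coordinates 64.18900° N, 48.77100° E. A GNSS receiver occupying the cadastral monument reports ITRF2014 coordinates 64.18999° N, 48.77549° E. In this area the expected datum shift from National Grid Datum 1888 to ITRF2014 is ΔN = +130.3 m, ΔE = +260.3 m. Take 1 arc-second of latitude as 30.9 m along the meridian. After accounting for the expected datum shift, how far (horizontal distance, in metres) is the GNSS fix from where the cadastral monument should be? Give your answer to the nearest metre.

47 m

Observed coordinate differences: Δφ = +0.00099°, Δλ = +0.00449°.
Converting to metres (1° lat = 111240 m, cos φ = 0.435404): observed ΔN = 110.1 m, observed ΔE = 217.5 m.
Subtracting the expected shift leaves a residual of 110.1 − (130.3) = -20.2 m north and 217.5 − (260.3) = -42.8 m east.
Residual distance = √((-20.2)² + (-42.8)²) = 47.3 m.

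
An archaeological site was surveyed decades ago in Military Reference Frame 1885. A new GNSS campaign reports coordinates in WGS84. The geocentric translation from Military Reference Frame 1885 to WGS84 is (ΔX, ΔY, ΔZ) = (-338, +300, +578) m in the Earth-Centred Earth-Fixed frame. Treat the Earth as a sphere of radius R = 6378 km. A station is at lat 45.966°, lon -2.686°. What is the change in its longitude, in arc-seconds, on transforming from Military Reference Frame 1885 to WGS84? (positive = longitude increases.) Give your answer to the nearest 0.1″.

Δλ = 13.2″

sin φ = 0.718927, cos φ = 0.695085, sin λ = -0.046862, cos λ = 0.998901.
East component: ΔE = −sin λ·ΔX + cos λ·ΔY = −(-0.046862)(-338) + (0.998901)(300) = 283.83 m.
1° of latitude spans πR/180 = 111317 m; at latitude φ, 1° of longitude spans that × cos φ = 77374.9 m, so Δλ = 283.83 / 77374.9 × 3600 = 13.206″.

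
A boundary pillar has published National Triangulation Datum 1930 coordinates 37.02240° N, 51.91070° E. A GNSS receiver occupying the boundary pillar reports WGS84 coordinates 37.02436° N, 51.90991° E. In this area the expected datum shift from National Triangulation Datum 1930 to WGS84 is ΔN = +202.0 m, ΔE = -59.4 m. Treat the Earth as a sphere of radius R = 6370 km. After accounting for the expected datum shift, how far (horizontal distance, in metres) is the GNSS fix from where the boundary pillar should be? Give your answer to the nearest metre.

Observed coordinate differences: Δφ = +0.00196°, Δλ = -0.00079°.
Converting to metres (1° lat = 111177 m, cos φ = 0.798400): observed ΔN = 217.9 m, observed ΔE = -70.1 m.
Subtracting the expected shift leaves a residual of 217.9 − (202.0) = 15.9 m north and -70.1 − (-59.4) = -10.7 m east.
Residual distance = √(15.9² + (-10.7)²) = 19.2 m.

19 m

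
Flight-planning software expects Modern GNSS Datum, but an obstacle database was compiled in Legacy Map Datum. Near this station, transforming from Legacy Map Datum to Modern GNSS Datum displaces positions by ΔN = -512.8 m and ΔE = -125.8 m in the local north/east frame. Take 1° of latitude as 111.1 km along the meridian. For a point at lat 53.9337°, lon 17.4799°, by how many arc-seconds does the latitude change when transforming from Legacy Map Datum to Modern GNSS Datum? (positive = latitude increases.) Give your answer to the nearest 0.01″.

1° of latitude = 111.1 km, so Δφ = -512.8 / 111100 = -0.0046157° = -16.616″.

Δφ = -16.62″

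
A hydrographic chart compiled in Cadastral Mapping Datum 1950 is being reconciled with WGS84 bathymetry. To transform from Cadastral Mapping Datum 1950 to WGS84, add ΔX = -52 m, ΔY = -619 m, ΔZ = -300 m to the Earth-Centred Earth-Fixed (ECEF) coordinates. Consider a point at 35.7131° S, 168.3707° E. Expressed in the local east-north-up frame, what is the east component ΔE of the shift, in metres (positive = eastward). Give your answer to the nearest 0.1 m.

ΔE = 616.8 m

The local east axis at (φ, λ) is (−sin λ, cos λ, 0), so ΔE = −sin(168.3707°)·(-52) + cos(168.3707°)·(-619) = 616.78 m.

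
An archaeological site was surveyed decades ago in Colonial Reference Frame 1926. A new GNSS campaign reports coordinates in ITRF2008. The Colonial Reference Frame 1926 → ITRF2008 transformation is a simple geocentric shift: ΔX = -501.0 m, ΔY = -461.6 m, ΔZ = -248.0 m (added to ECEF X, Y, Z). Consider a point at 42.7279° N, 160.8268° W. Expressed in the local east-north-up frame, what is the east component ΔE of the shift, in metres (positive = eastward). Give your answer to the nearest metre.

The local east axis at (φ, λ) is (−sin λ, cos λ, 0), so ΔE = −sin(-160.8268°)·(-501.0) + cos(-160.8268°)·(-461.6) = 271.45 m.

ΔE = 271 m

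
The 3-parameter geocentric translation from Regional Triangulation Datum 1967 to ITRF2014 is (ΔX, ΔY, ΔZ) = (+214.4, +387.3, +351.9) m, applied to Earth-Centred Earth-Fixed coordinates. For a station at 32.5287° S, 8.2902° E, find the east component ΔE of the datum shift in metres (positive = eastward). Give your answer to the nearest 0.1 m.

The local east axis at (φ, λ) is (−sin λ, cos λ, 0), so ΔE = −sin(8.2902°)·214.4 + cos(8.2902°)·387.3 = 352.34 m.

ΔE = 352.3 m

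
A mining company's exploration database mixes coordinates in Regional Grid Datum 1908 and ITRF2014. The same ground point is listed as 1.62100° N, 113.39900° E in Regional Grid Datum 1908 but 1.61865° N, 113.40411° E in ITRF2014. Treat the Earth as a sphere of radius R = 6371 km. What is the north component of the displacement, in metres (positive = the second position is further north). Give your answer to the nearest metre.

ΔN = -261 m

Δφ = 1.61865° − 1.62100° = -0.00235°; Δλ = 113.40411° − 113.39900° = +0.00511°.
1° along a meridian = πR/180 = 111195 m.
ΔN = Δφ × 111195 = -261.3 m; ΔE = Δλ × 111195 × cos(1.62100°) = +0.00511 × 111195 × 0.999600 = 568.0 m.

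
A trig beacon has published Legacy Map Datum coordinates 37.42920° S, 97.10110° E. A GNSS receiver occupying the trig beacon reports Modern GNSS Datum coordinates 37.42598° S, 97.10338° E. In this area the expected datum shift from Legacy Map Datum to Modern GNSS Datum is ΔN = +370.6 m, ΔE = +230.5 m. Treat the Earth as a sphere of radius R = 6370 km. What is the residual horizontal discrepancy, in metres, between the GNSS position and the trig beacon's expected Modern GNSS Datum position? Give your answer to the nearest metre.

32 m

Observed coordinate differences: Δφ = +0.00322°, Δλ = +0.00228°.
Converting to metres (1° lat = 111177 m, cos φ = 0.794105): observed ΔN = 358.0 m, observed ΔE = 201.3 m.
Subtracting the expected shift leaves a residual of 358.0 − (370.6) = -12.6 m north and 201.3 − (230.5) = -29.2 m east.
Residual distance = √((-12.6)² + (-29.2)²) = 31.8 m.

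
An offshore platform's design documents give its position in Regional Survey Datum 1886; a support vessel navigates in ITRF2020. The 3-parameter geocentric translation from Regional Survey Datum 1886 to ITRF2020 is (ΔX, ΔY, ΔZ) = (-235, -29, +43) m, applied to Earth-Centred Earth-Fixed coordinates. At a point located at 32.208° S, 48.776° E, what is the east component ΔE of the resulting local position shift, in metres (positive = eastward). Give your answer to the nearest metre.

At φ = -32.208°, λ = 48.776°: sin φ = -0.532994, cos φ = 0.846119, sin λ = 0.752139, cos λ = 0.659005.
ΔE = −sin λ·ΔX + cos λ·ΔY = −(0.752139)·(-235) + (0.659005)·(-29) = 157.64 m.

ΔE = 158 m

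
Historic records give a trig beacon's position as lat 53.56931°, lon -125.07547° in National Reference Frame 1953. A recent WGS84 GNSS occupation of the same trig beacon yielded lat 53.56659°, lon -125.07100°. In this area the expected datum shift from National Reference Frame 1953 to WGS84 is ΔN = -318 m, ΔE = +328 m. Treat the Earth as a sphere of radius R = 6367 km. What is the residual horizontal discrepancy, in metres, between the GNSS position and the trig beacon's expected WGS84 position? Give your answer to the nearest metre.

37 m

Observed coordinate differences: Δφ = -0.00272°, Δλ = +0.00447°.
Converting to metres (1° lat = 111125 m, cos φ = 0.593850): observed ΔN = -302.3 m, observed ΔE = 295.0 m.
Subtracting the expected shift leaves a residual of -302.3 − (-318) = 15.7 m north and 295.0 − (328) = -33.0 m east.
Residual distance = √(15.7² + (-33.0)²) = 36.6 m.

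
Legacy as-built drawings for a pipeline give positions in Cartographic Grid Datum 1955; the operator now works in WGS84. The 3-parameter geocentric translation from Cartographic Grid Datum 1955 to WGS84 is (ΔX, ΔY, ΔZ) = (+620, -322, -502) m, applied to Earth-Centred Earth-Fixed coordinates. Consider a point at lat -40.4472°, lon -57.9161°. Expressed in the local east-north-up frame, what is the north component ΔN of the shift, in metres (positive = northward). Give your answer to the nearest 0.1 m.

The local north axis is (−sin φ cos λ, −sin φ sin λ, cos φ), giving ΔN = 213.645 + 176.992 − 382.024 = 8.61 m.

ΔN = 8.6 m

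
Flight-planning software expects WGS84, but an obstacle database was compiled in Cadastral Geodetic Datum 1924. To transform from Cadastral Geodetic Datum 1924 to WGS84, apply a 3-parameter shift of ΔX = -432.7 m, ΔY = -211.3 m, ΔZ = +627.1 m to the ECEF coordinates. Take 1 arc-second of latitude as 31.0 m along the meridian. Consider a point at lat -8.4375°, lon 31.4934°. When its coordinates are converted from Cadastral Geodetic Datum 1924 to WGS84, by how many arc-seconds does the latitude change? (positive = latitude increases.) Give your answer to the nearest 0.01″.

sin φ = -0.146730, cos φ = 0.989177, sin λ = 0.522400, cos λ = 0.852700.
North component: ΔN = −sin φ cos λ·ΔX − sin φ sin λ·ΔY + cos φ·ΔZ = −(-0.146730)(0.852700)(-432.7) − (-0.146730)(0.522400)(-211.3) + (0.989177)(627.1) = 549.98 m.
1° of latitude spans 3600 × 31.00 = 111600 m, so Δφ = 549.98 / 111600 × 3600 = 17.741″.

Δφ = 17.74″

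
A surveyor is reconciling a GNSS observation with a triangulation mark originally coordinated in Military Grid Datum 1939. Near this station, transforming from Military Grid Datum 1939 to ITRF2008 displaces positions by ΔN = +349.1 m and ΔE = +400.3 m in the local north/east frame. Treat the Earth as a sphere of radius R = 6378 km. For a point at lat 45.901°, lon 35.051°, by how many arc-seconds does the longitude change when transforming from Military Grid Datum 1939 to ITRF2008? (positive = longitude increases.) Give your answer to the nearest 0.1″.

Δλ = 18.6″

At latitude 45.901°, cos φ = 0.695900.
One radian of longitude at latitude φ spans R cos φ, so Δλ = ΔE / (R cos φ) = 400.3 / (6378000 × 0.695900) = 9.0189e-05 rad = 18.603″.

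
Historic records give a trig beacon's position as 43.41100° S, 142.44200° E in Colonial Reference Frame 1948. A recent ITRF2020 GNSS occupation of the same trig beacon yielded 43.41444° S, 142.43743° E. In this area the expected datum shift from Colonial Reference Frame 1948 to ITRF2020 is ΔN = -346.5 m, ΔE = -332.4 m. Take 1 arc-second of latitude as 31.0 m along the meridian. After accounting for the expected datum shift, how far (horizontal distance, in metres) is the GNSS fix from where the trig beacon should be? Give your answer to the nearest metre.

Observed coordinate differences: Δφ = -0.00344°, Δλ = -0.00457°.
Converting to metres (1° lat = 111600 m, cos φ = 0.726443): observed ΔN = -383.9 m, observed ΔE = -370.5 m.
Subtracting the expected shift leaves a residual of -383.9 − (-346.5) = -37.4 m north and -370.5 − (-332.4) = -38.1 m east.
Residual distance = √((-37.4)² + (-38.1)²) = 53.4 m.

53 m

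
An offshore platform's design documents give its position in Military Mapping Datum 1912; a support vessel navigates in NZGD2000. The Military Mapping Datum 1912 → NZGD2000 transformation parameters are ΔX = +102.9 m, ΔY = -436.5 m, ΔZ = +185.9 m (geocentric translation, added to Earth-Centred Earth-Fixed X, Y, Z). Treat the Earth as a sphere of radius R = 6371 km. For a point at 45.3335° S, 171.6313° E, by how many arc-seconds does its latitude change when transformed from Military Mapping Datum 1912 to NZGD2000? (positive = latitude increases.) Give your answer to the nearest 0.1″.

sin φ = -0.711211, cos φ = 0.702979, sin λ = 0.145543, cos λ = -0.989352.
North component: ΔN = −sin φ cos λ·ΔX − sin φ sin λ·ΔY + cos φ·ΔZ = −(-0.711211)(-0.989352)(102.9) − (-0.711211)(0.145543)(-436.5) + (0.702979)(185.9) = 13.10 m.
1° of latitude spans πR/180 = 111195 m, so Δφ = 13.10 / 111195 × 3600 = 0.424″.

Δφ = 0.4″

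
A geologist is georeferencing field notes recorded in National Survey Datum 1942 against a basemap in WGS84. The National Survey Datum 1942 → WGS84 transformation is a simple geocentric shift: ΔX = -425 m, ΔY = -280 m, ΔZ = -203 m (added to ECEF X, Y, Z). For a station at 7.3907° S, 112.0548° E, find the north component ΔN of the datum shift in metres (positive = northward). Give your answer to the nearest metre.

ΔN = -214 m

At φ = -7.3907°, λ = 112.0548°: sin φ = -0.128635, cos φ = 0.991692, sin λ = 0.926825, cos λ = -0.375493.
ΔN = −sin φ cos λ·ΔX − sin φ sin λ·ΔY + cos φ·ΔZ = −(-0.128635)(-0.375493)(-425) − (-0.128635)(0.926825)(-280) + (0.991692)(-203) = -214.17 m.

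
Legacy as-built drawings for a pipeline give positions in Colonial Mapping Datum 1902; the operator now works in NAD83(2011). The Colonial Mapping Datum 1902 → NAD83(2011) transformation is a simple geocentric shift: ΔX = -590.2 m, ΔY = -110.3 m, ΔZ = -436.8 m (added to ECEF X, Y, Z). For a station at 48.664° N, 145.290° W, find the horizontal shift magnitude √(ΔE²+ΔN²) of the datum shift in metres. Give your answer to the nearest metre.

742 m

At φ = 48.664°, λ = -145.290°: sin φ = 0.750849, cos φ = 0.660474, sin λ = -0.569423, cos λ = -0.822045.
ΔE = −sin λ·ΔX + cos λ·ΔY = −(-0.569423)·(-590.2) + (-0.822045)·(-110.3) = -245.40 m.
ΔN = −sin φ cos λ·ΔX − sin φ sin λ·ΔY + cos φ·ΔZ = −(0.750849)(-0.822045)(-590.2) − (0.750849)(-0.569423)(-110.3) + (0.660474)(-436.8) = -699.94 m.
Horizontal magnitude = √(ΔE² + ΔN²) = √((-245.40)² + (-699.94)²) = 741.72 m.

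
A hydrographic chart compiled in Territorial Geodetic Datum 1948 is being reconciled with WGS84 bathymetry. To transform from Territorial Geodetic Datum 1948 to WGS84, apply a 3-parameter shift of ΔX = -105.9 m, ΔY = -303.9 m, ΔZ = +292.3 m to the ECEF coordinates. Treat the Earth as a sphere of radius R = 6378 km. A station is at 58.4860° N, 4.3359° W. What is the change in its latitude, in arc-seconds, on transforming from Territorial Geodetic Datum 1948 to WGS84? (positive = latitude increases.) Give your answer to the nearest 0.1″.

Δφ = 7.2″

sin φ = 0.852512, cos φ = 0.522707, sin λ = -0.075604, cos λ = 0.997138.
North component: ΔN = −sin φ cos λ·ΔX − sin φ sin λ·ΔY + cos φ·ΔZ = −(0.852512)(0.997138)(-105.9) − (0.852512)(-0.075604)(-303.9) + (0.522707)(292.3) = 223.22 m.
1° of latitude spans πR/180 = 111317 m, so Δφ = 223.22 / 111317 × 3600 = 7.219″.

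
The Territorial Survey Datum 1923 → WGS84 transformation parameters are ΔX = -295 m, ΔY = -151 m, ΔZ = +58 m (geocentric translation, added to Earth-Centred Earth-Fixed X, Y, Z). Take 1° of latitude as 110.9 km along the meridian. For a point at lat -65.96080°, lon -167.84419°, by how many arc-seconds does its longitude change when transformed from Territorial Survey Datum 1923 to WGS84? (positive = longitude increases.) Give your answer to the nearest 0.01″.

Δλ = 6.81″

sin φ = -0.913267, cos φ = 0.407362, sin λ = -0.210571, cos λ = -0.977579.
East component: ΔE = −sin λ·ΔX + cos λ·ΔY = −(-0.210571)(-295) + (-0.977579)(-151) = 85.50 m.
1° of latitude spans 110900 m; at latitude φ, 1° of longitude spans that × cos φ = 45176.4 m, so Δλ = 85.50 / 45176.4 × 3600 = 6.813″.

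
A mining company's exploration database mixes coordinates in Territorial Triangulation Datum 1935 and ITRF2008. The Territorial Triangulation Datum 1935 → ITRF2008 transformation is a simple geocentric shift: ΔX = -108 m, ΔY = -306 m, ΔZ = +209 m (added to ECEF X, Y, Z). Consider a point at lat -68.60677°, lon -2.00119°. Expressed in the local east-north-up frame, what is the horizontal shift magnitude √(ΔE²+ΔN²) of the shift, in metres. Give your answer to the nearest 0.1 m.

The local east axis at (φ, λ) is (−sin λ, cos λ, 0), so ΔE = −sin(-2.00119°)·(-108) + cos(-2.00119°)·(-306) = -309.58 m.
The local north axis is (−sin φ cos λ, −sin φ sin λ, cos φ), giving ΔN = -100.497 + 9.949 + 76.236 = -14.31 m.
Horizontal magnitude = √(ΔE² + ΔN²) = √((-309.58)² + (-14.31)²) = 309.92 m.

309.9 m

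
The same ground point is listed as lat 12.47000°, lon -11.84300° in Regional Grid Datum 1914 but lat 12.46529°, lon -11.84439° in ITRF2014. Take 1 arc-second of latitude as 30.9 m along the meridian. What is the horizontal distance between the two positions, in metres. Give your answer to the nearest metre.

545 m

Δφ = 12.46529° − 12.47000° = -0.00471°; Δλ = -11.84439° − -11.84300° = -0.00139°.
1° of latitude = 3600 × 30.90 = 111240 m.
ΔN = Δφ × 111240 = -523.9 m; ΔE = Δλ × 111240 × cos(12.47000°) = -0.00139 × 111240 × 0.976409 = -151.0 m.
Distance = √(ΔE² + ΔN²) = √((-151.0)² + (-523.9)²) = 545.3 m.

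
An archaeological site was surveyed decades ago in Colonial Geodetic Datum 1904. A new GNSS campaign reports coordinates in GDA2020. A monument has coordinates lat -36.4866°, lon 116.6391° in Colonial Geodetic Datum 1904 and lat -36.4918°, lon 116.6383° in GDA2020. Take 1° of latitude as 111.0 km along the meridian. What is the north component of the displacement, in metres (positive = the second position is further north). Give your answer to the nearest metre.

ΔN = -577 m

Δφ = -36.4918° − -36.4866° = -0.0052°; Δλ = 116.6383° − 116.6391° = -0.0008°.
ΔN = Δφ × 111000 = -577.2 m; ΔE = Δλ × 111000 × cos(-36.4866°) = -0.0008 × 111000 × 0.803996 = -71.4 m.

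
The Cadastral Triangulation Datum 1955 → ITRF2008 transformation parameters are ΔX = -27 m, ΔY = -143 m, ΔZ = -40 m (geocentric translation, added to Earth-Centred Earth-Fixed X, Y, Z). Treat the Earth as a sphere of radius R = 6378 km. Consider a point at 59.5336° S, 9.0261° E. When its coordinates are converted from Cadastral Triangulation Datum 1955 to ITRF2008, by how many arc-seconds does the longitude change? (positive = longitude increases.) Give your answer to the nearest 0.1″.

sin φ = -0.861927, cos φ = 0.507033, sin λ = 0.156884, cos λ = 0.987617.
East component: ΔE = −sin λ·ΔX + cos λ·ΔY = −(0.156884)(-27) + (0.987617)(-143) = -136.99 m.
1° of latitude spans πR/180 = 111317 m; at latitude φ, 1° of longitude spans that × cos φ = 56441.4 m, so Δλ = -136.99 / 56441.4 × 3600 = -8.738″.

Δλ = -8.7″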